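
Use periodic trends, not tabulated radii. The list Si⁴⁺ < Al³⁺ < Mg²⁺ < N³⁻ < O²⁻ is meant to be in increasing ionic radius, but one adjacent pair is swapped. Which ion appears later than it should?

The pair N³⁻, O²⁻ is the wrong way round — O²⁻ and N³⁻ share 10 electrons; the higher nuclear charge on O (Z=8) contracts it more, so O²⁻ < N³⁻. All other adjacent pairs agree with periodic trends, so O²⁻ is the misplaced ion.

O²⁻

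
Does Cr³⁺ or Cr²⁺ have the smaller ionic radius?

Cr³⁺

Same element, different charge: the more highly charged cation has fewer electrons and a greater effective nuclear charge per electron, making Cr³⁺ the smallest.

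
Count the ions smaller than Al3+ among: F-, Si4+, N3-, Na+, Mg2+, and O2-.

1

Each ion has 10 electrons. The ranking follows nuclear charge in reverse — greater Z gives a smaller radius. Si4+ (Z=14), Al3+ (Z=13), Mg2+ (Z=12), Na+ (Z=11), F- (Z=9), O2- (Z=8), N3- (Z=7).
Ordering all of them (including Al3+) by radius gives Si4+ < Al3+ < Mg2+ < Na+ < F- < O2- < N3-. That's 1.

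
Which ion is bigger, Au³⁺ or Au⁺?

For a single element, ionic radius drops as positive charge rises — Au³⁺ < Au⁺.

Au⁺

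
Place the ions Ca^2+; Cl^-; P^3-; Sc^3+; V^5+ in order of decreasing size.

P^3- > Cl^- > Ca^2+ > Sc^3+ > V^5+

Each ion has 18 electrons. The ranking follows nuclear charge in reverse — greater Z gives a smaller radius. V^5+ (Z=23), Sc^3+ (Z=21), Ca^2+ (Z=20), Cl^- (Z=17), P^3- (Z=15).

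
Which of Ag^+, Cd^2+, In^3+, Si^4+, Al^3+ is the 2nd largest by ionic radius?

Cd^2+

Tabulating Z and e⁻: Si^4+ (Z=14, 10 e⁻), Al^3+ (Z=13, 10 e⁻), In^3+ (Z=49, 46 e⁻), Cd^2+ (Z=48, 46 e⁻), Ag^+ (Z=47, 46 e⁻). Si^4+ < Al^3+ (both 10 e⁻, Z=14>13); Al^3+ < In^3+ (same group, period 3 vs 5); In^3+ < Cd^2+ (both 46 e⁻, Z=49>48); Cd^2+ < Ag^+ (isoelectronic, higher Z=48 is smaller).
So the order is Si^4+ < Al^3+ < In^3+ < Cd^2+ < Ag^+; the 2nd-largest ion is Cd^2+.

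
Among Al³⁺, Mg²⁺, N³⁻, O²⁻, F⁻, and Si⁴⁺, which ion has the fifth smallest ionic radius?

All of these have 10 electrons (isoelectronic). With the same electron cloud, the ion with the most protons pulls it in tightest. Nuclear charges: Si⁴⁺ (Z=14), Al³⁺ (Z=13), Mg²⁺ (Z=12), F⁻ (Z=9), O²⁻ (Z=8), N³⁻ (Z=7). Highest Z is smallest.
So the order is Si⁴⁺ < Al³⁺ < Mg²⁺ < F⁻ < O²⁻ < N³⁻; the 5th-smallest ion is O²⁻.

O²⁻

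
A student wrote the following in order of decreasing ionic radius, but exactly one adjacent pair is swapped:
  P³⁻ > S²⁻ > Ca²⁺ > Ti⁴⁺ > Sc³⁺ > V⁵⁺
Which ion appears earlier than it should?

Scanning neighbour by neighbour, only Ti⁴⁺/Sc³⁺ violates a trend: they are isoelectronic (18 e⁻) and Ti has more protons than Sc (22 vs 21), making Ti⁴⁺ smaller. That makes Ti⁴⁺ the one sitting a position early relative to where it belongs.

Ti⁴⁺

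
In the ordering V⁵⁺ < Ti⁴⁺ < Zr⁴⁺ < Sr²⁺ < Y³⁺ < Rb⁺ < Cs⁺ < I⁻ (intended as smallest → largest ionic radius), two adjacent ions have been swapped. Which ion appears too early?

Scanning neighbour by neighbour, only Sr²⁺/Y³⁺ violates a trend: they are isoelectronic (36 e⁻) and Y has more protons than Sr (39 vs 38), making Y³⁺ smaller. That makes Sr²⁺ the one sitting a position early relative to where it belongs.

Sr²⁺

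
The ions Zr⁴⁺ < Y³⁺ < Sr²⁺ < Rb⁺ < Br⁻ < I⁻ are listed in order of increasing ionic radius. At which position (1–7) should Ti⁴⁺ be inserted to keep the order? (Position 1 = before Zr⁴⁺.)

1

Tabulating Z and e⁻: Ti⁴⁺ has 18 e⁻ (Z=22), Zr⁴⁺ has 36 e⁻ (Z=40), Y³⁺ has 36 e⁻ (Z=39), Sr²⁺ has 36 e⁻ (Z=38), Rb⁺ has 36 e⁻ (Z=37), Br⁻ has 36 e⁻ (Z=35), I⁻ has 54 e⁻ (Z=53). Ti⁴⁺ < Zr⁴⁺ (same group, period 4 vs 5); Zr⁴⁺ < Y³⁺ (both 36 e⁻, Z=40>39); Y³⁺ < Sr²⁺ (isoelectronic, higher Z=39 is smaller); Sr²⁺ < Rb⁺ (both 36 e⁻, Z=38>37); Rb⁺ < Br⁻ (isoelectronic, higher Z=37 is smaller); Br⁻ < I⁻ (same group, 1 shell fewer).
Merged order: Ti⁴⁺ < Zr⁴⁺ < Y³⁺ < Sr²⁺ < Rb⁺ < Br⁻ < I⁻ — Ti⁴⁺ is number 1.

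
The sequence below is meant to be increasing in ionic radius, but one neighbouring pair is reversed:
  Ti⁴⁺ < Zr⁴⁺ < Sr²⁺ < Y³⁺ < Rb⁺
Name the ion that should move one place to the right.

The pair Sr²⁺, Y³⁺ is the wrong way round — they are isoelectronic (36 e⁻) and Y has more protons than Sr (39 vs 38), making Y³⁺ smaller. All other adjacent pairs agree with periodic trends, so Sr²⁺ is the misplaced ion.

Sr²⁺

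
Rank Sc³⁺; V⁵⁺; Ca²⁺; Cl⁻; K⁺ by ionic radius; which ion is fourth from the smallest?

Isoelectronic series (18 e⁻ each). Size is set by nuclear charge: more protons means a smaller ion. V⁵⁺ (Z=23), Sc³⁺ (Z=21), Ca²⁺ (Z=20), K⁺ (Z=19), Cl⁻ (Z=17).
So the order is V⁵⁺ < Sc³⁺ < Ca²⁺ < K⁺ < Cl⁻; the 4th-smallest ion is K⁺.

K⁺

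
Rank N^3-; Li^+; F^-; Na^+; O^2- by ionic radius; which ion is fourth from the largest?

Na^+

Li^+ (Z=3, 2 e⁻), Na^+ (Z=11, 10 e⁻), F^- (Z=9, 10 e⁻), O^2- (Z=8, 10 e⁻), N^3- (Z=7, 10 e⁻). Li^+ < Na^+ (same group, 1 shell fewer); Na^+ < F^- (isoelectronic, higher Z=11 is smaller); F^- < O^2- (isoelectronic, higher Z=9 is smaller); O^2- < N^3- (both 10 e⁻, Z=8>7).
Ordering: Li^+ < Na^+ < F^- < O^2- < N^3-. The fourth largest is Na^+.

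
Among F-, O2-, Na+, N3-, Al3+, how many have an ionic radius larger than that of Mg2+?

4

Each ion has 10 electrons. The ranking follows nuclear charge in reverse — greater Z gives a smaller radius. Al3+ (Z=13), Mg2+ (Z=12), Na+ (Z=11), F- (Z=9), O2- (Z=8), N3- (Z=7).
Ordering all of them (including Mg2+) by radius gives Al3+ < Mg2+ < Na+ < F- < O2- < N3-. That's 4.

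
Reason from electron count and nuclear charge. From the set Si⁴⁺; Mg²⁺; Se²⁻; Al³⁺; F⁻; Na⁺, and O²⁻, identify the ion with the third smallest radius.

Electron counts and nuclear charges: Si⁴⁺: 10 e⁻, Z=14, Al³⁺: 10 e⁻, Z=13, Mg²⁺: 10 e⁻, Z=12, Na⁺: 10 e⁻, Z=11, F⁻: 10 e⁻, Z=9, O²⁻: 10 e⁻, Z=8, Se²⁻: 36 e⁻, Z=34. Si⁴⁺ < Al³⁺ (both 10 e⁻, Z=14>13); Al³⁺ < Mg²⁺ (isoelectronic, higher Z=13 is smaller); Mg²⁺ < Na⁺ (both 10 e⁻, Z=12>11); Na⁺ < F⁻ (both 10 e⁻, Z=11>9); F⁻ < O²⁻ (isoelectronic, higher Z=9 is smaller); O²⁻ < Se²⁻ (same group, 2 shells fewer).
That gives Si⁴⁺ < Al³⁺ < Mg²⁺ < Na⁺ < F⁻ < O²⁻ < Se²⁻. From the smallest end, number 3 is Mg²⁺.

Mg²⁺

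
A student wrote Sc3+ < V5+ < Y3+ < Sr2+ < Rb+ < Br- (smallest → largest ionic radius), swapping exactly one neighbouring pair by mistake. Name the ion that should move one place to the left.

V5+

Compare adjacent ions: V5+ and Sc3+ share 18 electrons; the higher nuclear charge on V (Z=23) contracts it more, so V5+ < Sc3+ — yet in this increasing list Sc3+ sits before V5+. Nothing else is reversed, so V5+ should move one place to the left.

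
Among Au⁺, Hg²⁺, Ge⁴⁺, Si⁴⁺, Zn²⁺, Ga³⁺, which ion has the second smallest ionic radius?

Ge⁴⁺

Work out protons and electrons: Si⁴⁺: 10 e⁻, Z=14, Ge⁴⁺: 28 e⁻, Z=32, Ga³⁺: 28 e⁻, Z=31, Zn²⁺: 28 e⁻, Z=30, Hg²⁺: 78 e⁻, Z=80, Au⁺: 78 e⁻, Z=79. Si⁴⁺ < Ge⁴⁺ (same group, period 3 vs 4); Ge⁴⁺ < Ga³⁺ (both 28 e⁻, Z=32>31); Ga³⁺ < Zn²⁺ (isoelectronic, higher Z=31 is smaller); Zn²⁺ < Hg²⁺ (same group, 2 shells fewer); Hg²⁺ < Au⁺ (isoelectronic, higher Z=80 is smaller).
Ordering: Si⁴⁺ < Ge⁴⁺ < Ga³⁺ < Zn²⁺ < Hg²⁺ < Au⁺. The second smallest is Ge⁴⁺.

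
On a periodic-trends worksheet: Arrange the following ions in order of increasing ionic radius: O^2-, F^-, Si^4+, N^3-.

Si^4+ < F^- < O^2- < N^3-

Isoelectronic series (10 e⁻ each). Size is set by nuclear charge: more protons means a smaller ion. Si^4+ (Z=14), F^- (Z=9), O^2- (Z=8), N^3- (Z=7).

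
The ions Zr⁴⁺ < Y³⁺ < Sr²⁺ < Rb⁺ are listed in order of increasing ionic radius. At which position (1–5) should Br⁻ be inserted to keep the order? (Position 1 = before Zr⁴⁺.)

5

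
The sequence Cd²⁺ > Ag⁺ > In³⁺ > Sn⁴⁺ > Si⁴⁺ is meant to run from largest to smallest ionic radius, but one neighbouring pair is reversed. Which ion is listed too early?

Cd²⁺

Check each adjacent pair. Cd²⁺ and Ag⁺ are reversed: both have 46 electrons but Z(Cd)=48 > Z(Ag)=47, so Cd²⁺ should be the smaller of the two. No other neighbouring pair contradicts the periodic trends, so Cd²⁺ is the ion listed too early.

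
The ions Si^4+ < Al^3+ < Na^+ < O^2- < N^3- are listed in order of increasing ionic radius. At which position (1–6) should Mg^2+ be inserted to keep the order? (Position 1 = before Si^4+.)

3

Isoelectronic series (10 e⁻ each). Size is set by nuclear charge: more protons means a smaller ion. Si^4+ (Z=14), Al^3+ (Z=13), Mg^2+ (Z=12), Na^+ (Z=11), O^2- (Z=8), N^3- (Z=7).
With Mg^2+ included the full order is Si^4+ < Al^3+ < Mg^2+ < Na^+ < O^2- < N^3-, so it takes position 3.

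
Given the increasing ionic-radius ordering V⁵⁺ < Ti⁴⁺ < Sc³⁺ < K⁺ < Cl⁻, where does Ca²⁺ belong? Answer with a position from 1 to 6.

4

These species are isoelectronic with 18 electrons. The only difference is the number of protons: V⁵⁺ (Z=23), Ti⁴⁺ (Z=22), Sc³⁺ (Z=21), Ca²⁺ (Z=20), K⁺ (Z=19), Cl⁻ (Z=17). The strongest nuclear pull (V⁵⁺) gives the smallest ion.
The complete sequence is V⁵⁺ < Ti⁴⁺ < Sc³⁺ < Ca²⁺ < K⁺ < Cl⁻. Ca²⁺ sits at position 4.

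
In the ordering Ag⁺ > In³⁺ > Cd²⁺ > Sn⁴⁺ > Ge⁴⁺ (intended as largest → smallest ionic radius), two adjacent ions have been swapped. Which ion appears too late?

Cd²⁺

Compare adjacent ions: they are isoelectronic (46 e⁻) and In has more protons than Cd (49 vs 48), making In³⁺ smaller — yet in this decreasing list In³⁺ sits before Cd²⁺. Nothing else is reversed, so Cd²⁺ should move one place to the left.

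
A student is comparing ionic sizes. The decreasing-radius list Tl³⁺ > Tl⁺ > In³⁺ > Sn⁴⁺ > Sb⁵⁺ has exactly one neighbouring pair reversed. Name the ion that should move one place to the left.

Check each adjacent pair. Tl³⁺ and Tl⁺ are reversed: for one element, radius falls with rising positive charge, so Tl³⁺ < Tl⁺. No other neighbouring pair contradicts the periodic trends, so Tl⁺ is the ion listed too late.

Tl⁺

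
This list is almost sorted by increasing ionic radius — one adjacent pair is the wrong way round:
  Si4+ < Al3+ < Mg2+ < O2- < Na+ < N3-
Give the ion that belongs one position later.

Scanning neighbour by neighbour, only O2-/Na+ violates a trend: both have 10 electrons but Z(Na)=11 > Z(O)=8, so Na+ should be the smaller of the two. That makes O2- the one sitting a position early relative to where it belongs.

O2-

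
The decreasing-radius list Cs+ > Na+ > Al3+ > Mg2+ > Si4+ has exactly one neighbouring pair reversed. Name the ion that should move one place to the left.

The pair Al3+, Mg2+ is the wrong way round — both have 10 electrons but Z(Al)=13 > Z(Mg)=12, so Al3+ should be the smaller of the two. All other adjacent pairs agree with periodic trends, so Mg2+ is the misplaced ion.

Mg2+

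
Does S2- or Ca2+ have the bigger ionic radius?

S2-

Each ion has 18 electrons. The ranking follows nuclear charge in reverse — greater Z gives a smaller radius. Ca2+ (Z=20), S2- (Z=16).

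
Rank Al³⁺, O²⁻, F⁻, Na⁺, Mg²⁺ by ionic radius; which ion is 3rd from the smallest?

Isoelectronic series (10 e⁻ each). Size is set by nuclear charge: more protons means a smaller ion. Al³⁺ (Z=13), Mg²⁺ (Z=12), Na⁺ (Z=11), F⁻ (Z=9), O²⁻ (Z=8).
So the order is Al³⁺ < Mg²⁺ < Na⁺ < F⁻ < O²⁻; the 3rd-smallest ion is Na⁺.

Na⁺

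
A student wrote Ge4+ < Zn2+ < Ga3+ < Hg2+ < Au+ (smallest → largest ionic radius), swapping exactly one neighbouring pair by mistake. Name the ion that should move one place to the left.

Ga3+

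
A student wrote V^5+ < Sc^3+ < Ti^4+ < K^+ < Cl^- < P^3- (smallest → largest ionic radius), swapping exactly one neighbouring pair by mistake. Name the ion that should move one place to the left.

Compare adjacent ions: they are isoelectronic (18 e⁻) and Ti has more protons than Sc (22 vs 21), making Ti^4+ smaller — yet in this increasing list Sc^3+ sits before Ti^4+. Nothing else is reversed, so Ti^4+ should move one place to the left.

Ti^4+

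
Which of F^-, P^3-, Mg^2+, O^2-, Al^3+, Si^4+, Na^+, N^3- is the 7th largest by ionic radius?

Tabulating Z and e⁻: Si^4+ (Z=14, 10 e⁻), Al^3+ (Z=13, 10 e⁻), Mg^2+ (Z=12, 10 e⁻), Na^+ (Z=11, 10 e⁻), F^- (Z=9, 10 e⁻), O^2- (Z=8, 10 e⁻), N^3- (Z=7, 10 e⁻), P^3- (Z=15, 18 e⁻). Si^4+ < Al^3+ (isoelectronic, higher Z=14 is smaller); Al^3+ < Mg^2+ (both 10 e⁻, Z=13>12); Mg^2+ < Na^+ (isoelectronic, higher Z=12 is smaller); Na^+ < F^- (isoelectronic, higher Z=11 is smaller); F^- < O^2- (isoelectronic, higher Z=9 is smaller); O^2- < N^3- (both 10 e⁻, Z=8>7); N^3- < P^3- (same group, period 2 vs 3).
So the order is Si^4+ < Al^3+ < Mg^2+ < Na^+ < F^- < O^2- < N^3- < P^3-; the 7th-largest ion is Al^3+.

Al^3+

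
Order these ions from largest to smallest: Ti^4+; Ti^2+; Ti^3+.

Same element, different charge: the more highly charged cation has fewer electrons and a greater effective nuclear charge per electron, making Ti^4+ the smallest.

Ti^2+ > Ti^3+ > Ti^4+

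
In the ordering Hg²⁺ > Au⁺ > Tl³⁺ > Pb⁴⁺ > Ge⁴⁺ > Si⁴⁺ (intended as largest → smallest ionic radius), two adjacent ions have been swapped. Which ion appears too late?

Au⁺

The pair Hg²⁺, Au⁺ is the wrong way round — both have 78 electrons but Z(Hg)=80 > Z(Au)=79, so Hg²⁺ should be the smaller of the two. All other adjacent pairs agree with periodic trends, so Au⁺ is the misplaced ion.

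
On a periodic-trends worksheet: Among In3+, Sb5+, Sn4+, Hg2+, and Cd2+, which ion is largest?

Electron counts and nuclear charges: Sb5+: 46 e⁻, Z=51, Sn4+: 46 e⁻, Z=50, In3+: 46 e⁻, Z=49, Cd2+: 46 e⁻, Z=48, Hg2+: 78 e⁻, Z=80. Sb5+ < Sn4+ (isoelectronic, higher Z=51 is smaller); Sn4+ < In3+ (both 46 e⁻, Z=50>49); In3+ < Cd2+ (isoelectronic, higher Z=49 is smaller); Cd2+ < Hg2+ (same group, 1 shell fewer).

Hg2+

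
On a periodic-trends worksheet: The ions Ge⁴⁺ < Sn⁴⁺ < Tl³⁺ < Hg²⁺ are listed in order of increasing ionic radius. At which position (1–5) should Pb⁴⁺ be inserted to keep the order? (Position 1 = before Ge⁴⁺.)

3

Electron counts and nuclear charges: Ge⁴⁺: 28 e⁻, Z=32, Sn⁴⁺: 46 e⁻, Z=50, Pb⁴⁺: 78 e⁻, Z=82, Tl³⁺: 78 e⁻, Z=81, Hg²⁺: 78 e⁻, Z=80. Ge⁴⁺ < Sn⁴⁺ (same group, period 4 vs 5); Sn⁴⁺ < Pb⁴⁺ (same group, period 5 vs 6); Pb⁴⁺ < Tl³⁺ (isoelectronic, higher Z=82 is smaller); Tl³⁺ < Hg²⁺ (isoelectronic, higher Z=81 is smaller).
With Pb⁴⁺ included the full order is Ge⁴⁺ < Sn⁴⁺ < Pb⁴⁺ < Tl³⁺ < Hg²⁺, so it takes position 3.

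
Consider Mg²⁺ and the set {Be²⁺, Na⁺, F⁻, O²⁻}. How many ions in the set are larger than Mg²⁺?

3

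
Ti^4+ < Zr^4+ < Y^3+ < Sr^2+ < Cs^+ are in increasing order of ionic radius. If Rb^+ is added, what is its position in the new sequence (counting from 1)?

Electron counts and nuclear charges: Ti^4+ has 18 e⁻ (Z=22), Zr^4+ has 36 e⁻ (Z=40), Y^3+ has 36 e⁻ (Z=39), Sr^2+ has 36 e⁻ (Z=38), Rb^+ has 36 e⁻ (Z=37), Cs^+ has 54 e⁻ (Z=55). Ti^4+ < Zr^4+ (same group, 1 shell fewer); Zr^4+ < Y^3+ (isoelectronic, higher Z=40 is smaller); Y^3+ < Sr^2+ (both 36 e⁻, Z=39>38); Sr^2+ < Rb^+ (both 36 e⁻, Z=38>37); Rb^+ < Cs^+ (same group, 1 shell fewer).
Merged order: Ti^4+ < Zr^4+ < Y^3+ < Sr^2+ < Rb^+ < Cs^+ — Rb^+ is number 5.

5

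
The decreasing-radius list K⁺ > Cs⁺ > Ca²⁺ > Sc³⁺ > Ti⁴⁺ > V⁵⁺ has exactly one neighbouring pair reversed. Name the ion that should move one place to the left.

Compare adjacent ions: same group and charge — period 4 sits above period 6, so K⁺ is smaller — yet in this decreasing list K⁺ sits before Cs⁺. Nothing else is reversed, so Cs⁺ should move one place to the left.

Cs⁺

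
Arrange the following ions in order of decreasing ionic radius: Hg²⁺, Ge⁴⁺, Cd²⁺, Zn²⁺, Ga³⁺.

Hg²⁺ > Cd²⁺ > Zn²⁺ > Ga³⁺ > Ge⁴⁺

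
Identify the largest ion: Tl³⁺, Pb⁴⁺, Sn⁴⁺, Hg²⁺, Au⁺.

Au⁺

Electron counts and nuclear charges: Sn⁴⁺: 46 e⁻, Z=50, Pb⁴⁺: 78 e⁻, Z=82, Tl³⁺: 78 e⁻, Z=81, Hg²⁺: 78 e⁻, Z=80, Au⁺: 78 e⁻, Z=79. Sn⁴⁺ < Pb⁴⁺ (same group, 1 shell fewer); Pb⁴⁺ < Tl³⁺ (isoelectronic, higher Z=82 is smaller); Tl³⁺ < Hg²⁺ (both 78 e⁻, Z=81>80); Hg²⁺ < Au⁺ (isoelectronic, higher Z=80 is smaller).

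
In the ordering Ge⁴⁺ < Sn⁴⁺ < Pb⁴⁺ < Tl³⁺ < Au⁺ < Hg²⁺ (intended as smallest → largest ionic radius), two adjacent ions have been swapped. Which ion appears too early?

Au⁺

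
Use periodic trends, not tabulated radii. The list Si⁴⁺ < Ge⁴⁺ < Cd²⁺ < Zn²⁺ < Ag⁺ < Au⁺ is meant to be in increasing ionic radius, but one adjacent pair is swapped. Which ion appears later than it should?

Zn²⁺

Compare adjacent ions: Zn²⁺ and Cd²⁺ are in one column with the same charge; the lighter period-4 ion has one fewer shell and is smaller — yet in this increasing list Cd²⁺ sits before Zn²⁺. Nothing else is reversed, so Zn²⁺ should move one place to the left.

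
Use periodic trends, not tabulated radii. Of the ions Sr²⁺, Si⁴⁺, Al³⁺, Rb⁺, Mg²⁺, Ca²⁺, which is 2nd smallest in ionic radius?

Al³⁺

Electron counts and nuclear charges: Si⁴⁺: 10 e⁻, Z=14, Al³⁺: 10 e⁻, Z=13, Mg²⁺: 10 e⁻, Z=12, Ca²⁺: 18 e⁻, Z=20, Sr²⁺: 36 e⁻, Z=38, Rb⁺: 36 e⁻, Z=37. Si⁴⁺ < Al³⁺ (both 10 e⁻, Z=14>13); Al³⁺ < Mg²⁺ (both 10 e⁻, Z=13>12); Mg²⁺ < Ca²⁺ (same group, period 3 vs 4); Ca²⁺ < Sr²⁺ (same group, period 4 vs 5); Sr²⁺ < Rb⁺ (isoelectronic, higher Z=38 is smaller).
Ordering: Si⁴⁺ < Al³⁺ < Mg²⁺ < Ca²⁺ < Sr²⁺ < Rb⁺. The 2nd smallest is Al³⁺.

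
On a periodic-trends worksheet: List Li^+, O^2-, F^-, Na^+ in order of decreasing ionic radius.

O^2- > F^- > Na^+ > Li^+

Work out protons and electrons: Li^+: 2 e⁻, Z=3, Na^+: 10 e⁻, Z=11, F^-: 10 e⁻, Z=9, O^2-: 10 e⁻, Z=8. Li^+ < Na^+ (same group, 1 shell fewer); Na^+ < F^- (both 10 e⁻, Z=11>9); F^- < O^2- (both 10 e⁻, Z=9>8).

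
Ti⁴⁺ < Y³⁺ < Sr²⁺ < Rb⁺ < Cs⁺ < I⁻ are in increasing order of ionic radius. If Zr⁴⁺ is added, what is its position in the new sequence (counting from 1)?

Ti⁴⁺ has 18 e⁻ (Z=22), Zr⁴⁺ has 36 e⁻ (Z=40), Y³⁺ has 36 e⁻ (Z=39), Sr²⁺ has 36 e⁻ (Z=38), Rb⁺ has 36 e⁻ (Z=37), Cs⁺ has 54 e⁻ (Z=55), I⁻ has 54 e⁻ (Z=53). Ti⁴⁺ < Zr⁴⁺ (same group, period 4 vs 5); Zr⁴⁺ < Y³⁺ (isoelectronic, higher Z=40 is smaller); Y³⁺ < Sr²⁺ (isoelectronic, higher Z=39 is smaller); Sr²⁺ < Rb⁺ (isoelectronic, higher Z=38 is smaller); Rb⁺ < Cs⁺ (same group, 1 shell fewer); Cs⁺ < I⁻ (both 54 e⁻, Z=55>53).
With Zr⁴⁺ included the full order is Ti⁴⁺ < Zr⁴⁺ < Y³⁺ < Sr²⁺ < Rb⁺ < Cs⁺ < I⁻, so it takes position 2.

2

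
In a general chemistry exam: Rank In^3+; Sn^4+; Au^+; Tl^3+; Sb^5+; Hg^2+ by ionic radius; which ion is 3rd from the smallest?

In^3+

First list Z and electron count for each: Sb^5+: 46 e⁻, Z=51, Sn^4+: 46 e⁻, Z=50, In^3+: 46 e⁻, Z=49, Tl^3+: 78 e⁻, Z=81, Hg^2+: 78 e⁻, Z=80, Au^+: 78 e⁻, Z=79. Sb^5+ < Sn^4+ (both 46 e⁻, Z=51>50); Sn^4+ < In^3+ (isoelectronic, higher Z=50 is smaller); In^3+ < Tl^3+ (same group, 1 shell fewer); Tl^3+ < Hg^2+ (isoelectronic, higher Z=81 is smaller); Hg^2+ < Au^+ (both 78 e⁻, Z=80>79).
So the order is Sb^5+ < Sn^4+ < In^3+ < Tl^3+ < Hg^2+ < Au^+; the 3rd-smallest ion is In^3+.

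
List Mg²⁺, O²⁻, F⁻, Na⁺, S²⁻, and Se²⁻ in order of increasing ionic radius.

Electron counts and nuclear charges: Mg²⁺ has 10 e⁻ (Z=12), Na⁺ has 10 e⁻ (Z=11), F⁻ has 10 e⁻ (Z=9), O²⁻ has 10 e⁻ (Z=8), S²⁻ has 18 e⁻ (Z=16), Se²⁻ has 36 e⁻ (Z=34). Mg²⁺ < Na⁺ (both 10 e⁻, Z=12>11); Na⁺ < F⁻ (both 10 e⁻, Z=11>9); F⁻ < O²⁻ (both 10 e⁻, Z=9>8); O²⁻ < S²⁻ (same group, period 2 vs 3); S²⁻ < Se²⁻ (same group, 1 shell fewer).

Mg²⁺ < Na⁺ < F⁻ < O²⁻ < S²⁻ < Se²⁻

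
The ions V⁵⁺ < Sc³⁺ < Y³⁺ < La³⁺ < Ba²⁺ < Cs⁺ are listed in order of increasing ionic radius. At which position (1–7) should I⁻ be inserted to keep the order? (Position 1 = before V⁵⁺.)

7

V⁵⁺: 18 e⁻, Z=23, Sc³⁺: 18 e⁻, Z=21, Y³⁺: 36 e⁻, Z=39, La³⁺: 54 e⁻, Z=57, Ba²⁺: 54 e⁻, Z=56, Cs⁺: 54 e⁻, Z=55, I⁻: 54 e⁻, Z=53. V⁵⁺ < Sc³⁺ (isoelectronic, higher Z=23 is smaller); Sc³⁺ < Y³⁺ (same group, period 4 vs 5); Y³⁺ < La³⁺ (same group, period 5 vs 6); La³⁺ < Ba²⁺ (isoelectronic, higher Z=57 is smaller); Ba²⁺ < Cs⁺ (isoelectronic, higher Z=56 is smaller); Cs⁺ < I⁻ (both 54 e⁻, Z=55>53).
The complete sequence is V⁵⁺ < Sc³⁺ < Y³⁺ < La³⁺ < Ba²⁺ < Cs⁺ < I⁻. I⁻ sits at position 7.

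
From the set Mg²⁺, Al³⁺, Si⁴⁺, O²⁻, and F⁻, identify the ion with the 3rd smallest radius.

All of these have 10 electrons (isoelectronic). With the same electron cloud, the ion with the most protons pulls it in tightest. Nuclear charges: Si⁴⁺ (Z=14), Al³⁺ (Z=13), Mg²⁺ (Z=12), F⁻ (Z=9), O²⁻ (Z=8). Highest Z is smallest.
Full ascending order: Si⁴⁺ < Al³⁺ < Mg²⁺ < F⁻ < O²⁻. Counting from the smallest, position 3 is Mg²⁺.

Mg²⁺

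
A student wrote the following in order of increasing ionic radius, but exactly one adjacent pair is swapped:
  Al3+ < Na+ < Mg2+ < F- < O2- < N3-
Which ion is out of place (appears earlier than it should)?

Na+

Check each adjacent pair. Na+ and Mg2+ are reversed: both have 10 electrons but Z(Mg)=12 > Z(Na)=11, so Mg2+ should be the smaller of the two. No other neighbouring pair contradicts the periodic trends, so Na+ is the ion listed too early.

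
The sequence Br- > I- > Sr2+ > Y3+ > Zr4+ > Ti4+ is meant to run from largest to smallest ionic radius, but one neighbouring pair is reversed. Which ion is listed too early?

Compare adjacent ions: Br- and I- are in one column with the same charge; the lighter period-4 ion has one fewer shell and is smaller — yet in this decreasing list Br- sits before I-. Nothing else is reversed, so Br- should move one place to the right.

Br-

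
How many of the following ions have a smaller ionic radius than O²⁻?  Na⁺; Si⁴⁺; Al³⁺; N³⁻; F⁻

4

All of these have 10 electrons (isoelectronic). With the same electron cloud, the ion with the most protons pulls it in tightest. Nuclear charges: Si⁴⁺ (Z=14), Al³⁺ (Z=13), Na⁺ (Z=11), F⁻ (Z=9), O²⁻ (Z=8), N³⁻ (Z=7). Highest Z is smallest.
Placing each against O²⁻: smaller — Si⁴⁺, Al³⁺, Na⁺, F⁻; larger — N³⁻. That's 4.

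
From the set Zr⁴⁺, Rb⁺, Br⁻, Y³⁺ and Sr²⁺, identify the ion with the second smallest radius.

Each ion has 36 electrons. The ranking follows nuclear charge in reverse — greater Z gives a smaller radius. Zr⁴⁺ (Z=40), Y³⁺ (Z=39), Sr²⁺ (Z=38), Rb⁺ (Z=37), Br⁻ (Z=35).
That gives Zr⁴⁺ < Y³⁺ < Sr²⁺ < Rb⁺ < Br⁻. From the smallest end, number 2 is Y³⁺.

Y³⁺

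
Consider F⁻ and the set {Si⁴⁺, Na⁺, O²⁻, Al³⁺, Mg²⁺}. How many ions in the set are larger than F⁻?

1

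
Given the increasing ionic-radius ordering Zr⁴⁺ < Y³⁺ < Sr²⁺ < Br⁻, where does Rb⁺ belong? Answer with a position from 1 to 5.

These species are isoelectronic with 36 electrons. The only difference is the number of protons: Zr⁴⁺ (Z=40), Y³⁺ (Z=39), Sr²⁺ (Z=38), Rb⁺ (Z=37), Br⁻ (Z=35). The strongest nuclear pull (Zr⁴⁺) gives the smallest ion.
Merged order: Zr⁴⁺ < Y³⁺ < Sr²⁺ < Rb⁺ < Br⁻ — Rb⁺ is number 4.

4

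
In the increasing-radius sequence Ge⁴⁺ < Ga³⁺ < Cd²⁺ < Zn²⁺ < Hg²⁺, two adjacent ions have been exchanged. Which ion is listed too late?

Scanning neighbour by neighbour, only Cd²⁺/Zn²⁺ violates a trend: Zn²⁺ and Cd²⁺ are in one column with the same charge; the lighter period-4 ion has one fewer shell and is smaller. That makes Zn²⁺ the one sitting a position late relative to where it belongs.

Zn²⁺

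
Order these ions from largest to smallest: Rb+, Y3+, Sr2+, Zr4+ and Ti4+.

Tabulating Z and e⁻: Ti4+: 18 e⁻, Z=22, Zr4+: 36 e⁻, Z=40, Y3+: 36 e⁻, Z=39, Sr2+: 36 e⁻, Z=38, Rb+: 36 e⁻, Z=37. Ti4+ < Zr4+ (same group, 1 shell fewer); Zr4+ < Y3+ (isoelectronic, higher Z=40 is smaller); Y3+ < Sr2+ (both 36 e⁻, Z=39>38); Sr2+ < Rb+ (isoelectronic, higher Z=38 is smaller).

Rb+ > Sr2+ > Y3+ > Zr4+ > Ti4+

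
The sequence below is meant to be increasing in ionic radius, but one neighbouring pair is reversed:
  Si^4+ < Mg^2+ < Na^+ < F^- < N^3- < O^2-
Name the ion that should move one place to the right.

Check each adjacent pair. N^3- and O^2- are reversed: both have 10 electrons but Z(O)=8 > Z(N)=7, so O^2- should be the smaller of the two. No other neighbouring pair contradicts the periodic trends, so N^3- is the ion listed too early.

N^3-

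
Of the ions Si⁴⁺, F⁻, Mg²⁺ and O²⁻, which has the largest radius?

O²⁻

Each ion has 10 electrons. The ranking follows nuclear charge in reverse — greater Z gives a smaller radius. Si⁴⁺ (Z=14), Mg²⁺ (Z=12), F⁻ (Z=9), O²⁻ (Z=8).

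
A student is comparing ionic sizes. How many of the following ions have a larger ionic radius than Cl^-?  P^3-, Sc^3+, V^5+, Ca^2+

1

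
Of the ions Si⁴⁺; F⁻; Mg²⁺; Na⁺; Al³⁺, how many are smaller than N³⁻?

Isoelectronic series (10 e⁻ each). Size is set by nuclear charge: more protons means a smaller ion. Si⁴⁺ (Z=14), Al³⁺ (Z=13), Mg²⁺ (Z=12), Na⁺ (Z=11), F⁻ (Z=9), N³⁻ (Z=7).
Placing each against N³⁻: smaller — Si⁴⁺, Al³⁺, Mg²⁺, Na⁺, F⁻; larger — none. So 5 are smaller.

5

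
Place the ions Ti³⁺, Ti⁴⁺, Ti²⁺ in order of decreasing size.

These are all Ti ions. Removing more electrons (higher positive charge) pulls the remaining electrons in closer, so Ti⁴⁺ is smallest and Ti²⁺ is largest.

Ti²⁺ > Ti³⁺ > Ti⁴⁺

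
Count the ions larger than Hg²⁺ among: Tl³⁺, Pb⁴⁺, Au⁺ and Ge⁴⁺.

1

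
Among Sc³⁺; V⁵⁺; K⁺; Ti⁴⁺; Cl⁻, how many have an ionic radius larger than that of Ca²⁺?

2

Each ion has 18 electrons. The ranking follows nuclear charge in reverse — greater Z gives a smaller radius. V⁵⁺ (Z=23), Ti⁴⁺ (Z=22), Sc³⁺ (Z=21), Ca²⁺ (Z=20), K⁺ (Z=19), Cl⁻ (Z=17).
Ordering all of them (including Ca²⁺) by radius gives V⁵⁺ < Ti⁴⁺ < Sc³⁺ < Ca²⁺ < K⁺ < Cl⁻. So 2 are larger.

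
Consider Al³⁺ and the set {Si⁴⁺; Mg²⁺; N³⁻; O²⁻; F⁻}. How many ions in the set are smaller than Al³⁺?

Isoelectronic series (10 e⁻ each). Size is set by nuclear charge: more protons means a smaller ion. Si⁴⁺ (Z=14), Al³⁺ (Z=13), Mg²⁺ (Z=12), F⁻ (Z=9), O²⁻ (Z=8), N³⁻ (Z=7).
Relative to Al³⁺, the ions that are smaller are Si⁴⁺. So 1 is smaller.

1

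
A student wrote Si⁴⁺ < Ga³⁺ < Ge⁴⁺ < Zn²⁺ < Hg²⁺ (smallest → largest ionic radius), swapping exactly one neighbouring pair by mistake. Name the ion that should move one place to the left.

The pair Ga³⁺, Ge⁴⁺ is the wrong way round — both have 28 electrons but Z(Ge)=32 > Z(Ga)=31, so Ge⁴⁺ should be the smaller of the two. All other adjacent pairs agree with periodic trends, so Ge⁴⁺ is the misplaced ion.

Ge⁴⁺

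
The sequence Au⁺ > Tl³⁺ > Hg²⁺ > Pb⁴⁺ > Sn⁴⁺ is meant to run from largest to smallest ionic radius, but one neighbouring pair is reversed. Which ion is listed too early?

Tl³⁺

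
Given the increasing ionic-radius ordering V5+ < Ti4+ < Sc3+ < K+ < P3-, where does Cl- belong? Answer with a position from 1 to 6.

5

Each ion has 18 electrons. The ranking follows nuclear charge in reverse — greater Z gives a smaller radius. V5+ (Z=23), Ti4+ (Z=22), Sc3+ (Z=21), K+ (Z=19), Cl- (Z=17), P3- (Z=15).
Putting Cl- in gives V5+ < Ti4+ < Sc3+ < K+ < Cl- < P3-; it lands at slot 5.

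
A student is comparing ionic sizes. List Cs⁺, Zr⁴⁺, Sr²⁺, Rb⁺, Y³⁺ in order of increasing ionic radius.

Tabulating Z and e⁻: Zr⁴⁺ has 36 e⁻ (Z=40), Y³⁺ has 36 e⁻ (Z=39), Sr²⁺ has 36 e⁻ (Z=38), Rb⁺ has 36 e⁻ (Z=37), Cs⁺ has 54 e⁻ (Z=55). Zr⁴⁺ < Y³⁺ (both 36 e⁻, Z=40>39); Y³⁺ < Sr²⁺ (isoelectronic, higher Z=39 is smaller); Sr²⁺ < Rb⁺ (both 36 e⁻, Z=38>37); Rb⁺ < Cs⁺ (same group, period 5 vs 6).

Zr⁴⁺ < Y³⁺ < Sr²⁺ < Rb⁺ < Cs⁺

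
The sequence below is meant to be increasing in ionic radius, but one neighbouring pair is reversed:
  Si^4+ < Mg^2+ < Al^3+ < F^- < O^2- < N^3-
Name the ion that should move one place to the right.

The pair Mg^2+, Al^3+ is the wrong way round — both have 10 electrons but Z(Al)=13 > Z(Mg)=12, so Al^3+ should be the smaller of the two. All other adjacent pairs agree with periodic trends, so Mg^2+ is the misplaced ion.

Mg^2+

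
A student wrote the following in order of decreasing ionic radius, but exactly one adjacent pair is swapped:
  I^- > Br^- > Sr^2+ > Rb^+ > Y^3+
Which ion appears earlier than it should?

Scanning neighbour by neighbour, only Sr^2+/Rb^+ violates a trend: both have 36 electrons but Z(Sr)=38 > Z(Rb)=37, so Sr^2+ should be the smaller of the two. That makes Sr^2+ the one sitting a position early relative to where it belongs.

Sr^2+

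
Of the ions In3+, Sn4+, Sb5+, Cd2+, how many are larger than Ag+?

0

All of these have 46 electrons (isoelectronic). With the same electron cloud, the ion with the most protons pulls it in tightest. Nuclear charges: Sb5+ (Z=51), Sn4+ (Z=50), In3+ (Z=49), Cd2+ (Z=48), Ag+ (Z=47). Highest Z is smallest.
Placing each against Ag+: smaller — Sb5+, Sn4+, In3+, Cd2+; larger — none. So 0 are larger.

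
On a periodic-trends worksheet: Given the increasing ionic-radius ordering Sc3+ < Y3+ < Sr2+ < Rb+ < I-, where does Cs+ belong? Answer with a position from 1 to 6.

Electron counts and nuclear charges: Sc3+: 18 e⁻, Z=21, Y3+: 36 e⁻, Z=39, Sr2+: 36 e⁻, Z=38, Rb+: 36 e⁻, Z=37, Cs+: 54 e⁻, Z=55, I-: 54 e⁻, Z=53. Sc3+ < Y3+ (same group, period 4 vs 5); Y3+ < Sr2+ (both 36 e⁻, Z=39>38); Sr2+ < Rb+ (isoelectronic, higher Z=38 is smaller); Rb+ < Cs+ (same group, period 5 vs 6); Cs+ < I- (both 54 e⁻, Z=55>53).
Merged order: Sc3+ < Y3+ < Sr2+ < Rb+ < Cs+ < I- — Cs+ is number 5.

5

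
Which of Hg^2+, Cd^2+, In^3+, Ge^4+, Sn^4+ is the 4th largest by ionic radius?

Sn^4+

Work out protons and electrons: Ge^4+ has 28 e⁻ (Z=32), Sn^4+ has 46 e⁻ (Z=50), In^3+ has 46 e⁻ (Z=49), Cd^2+ has 46 e⁻ (Z=48), Hg^2+ has 78 e⁻ (Z=80). Ge^4+ < Sn^4+ (same group, 1 shell fewer); Sn^4+ < In^3+ (isoelectronic, higher Z=50 is smaller); In^3+ < Cd^2+ (both 46 e⁻, Z=49>48); Cd^2+ < Hg^2+ (same group, period 5 vs 6).
Ordering: Ge^4+ < Sn^4+ < In^3+ < Cd^2+ < Hg^2+. The 4th largest is Sn^4+.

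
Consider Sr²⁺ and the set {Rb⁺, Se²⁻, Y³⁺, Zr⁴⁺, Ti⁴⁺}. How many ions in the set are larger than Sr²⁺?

Ti⁴⁺ (Z=22, 18 e⁻), Zr⁴⁺ (Z=40, 36 e⁻), Y³⁺ (Z=39, 36 e⁻), Sr²⁺ (Z=38, 36 e⁻), Rb⁺ (Z=37, 36 e⁻), Se²⁻ (Z=34, 36 e⁻). Ti⁴⁺ < Zr⁴⁺ (same group, period 4 vs 5); Zr⁴⁺ < Y³⁺ (both 36 e⁻, Z=40>39); Y³⁺ < Sr²⁺ (both 36 e⁻, Z=39>38); Sr²⁺ < Rb⁺ (both 36 e⁻, Z=38>37); Rb⁺ < Se²⁻ (both 36 e⁻, Z=37>34).
Ordering all of them (including Sr²⁺) by radius gives Ti⁴⁺ < Zr⁴⁺ < Y³⁺ < Sr²⁺ < Rb⁺ < Se²⁻. Count: 2.

2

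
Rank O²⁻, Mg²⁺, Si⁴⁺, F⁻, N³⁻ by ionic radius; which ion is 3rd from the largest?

F⁻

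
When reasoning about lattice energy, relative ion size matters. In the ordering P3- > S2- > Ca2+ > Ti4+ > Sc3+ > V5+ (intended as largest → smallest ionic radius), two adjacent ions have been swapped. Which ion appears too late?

Sc3+

Scanning neighbour by neighbour, only Ti4+/Sc3+ violates a trend: Ti4+ and Sc3+ share 18 electrons; the higher nuclear charge on Ti (Z=22) contracts it more, so Ti4+ < Sc3+. That makes Sc3+ the one sitting a position late relative to where it belongs.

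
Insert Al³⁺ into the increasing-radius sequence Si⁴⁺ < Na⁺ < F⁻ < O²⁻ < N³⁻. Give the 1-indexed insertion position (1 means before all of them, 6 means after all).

Isoelectronic series (10 e⁻ each). Size is set by nuclear charge: more protons means a smaller ion. Si⁴⁺ (Z=14), Al³⁺ (Z=13), Na⁺ (Z=11), F⁻ (Z=9), O²⁻ (Z=8), N³⁻ (Z=7).
Putting Al³⁺ in gives Si⁴⁺ < Al³⁺ < Na⁺ < F⁻ < O²⁻ < N³⁻; it lands at slot 2.

2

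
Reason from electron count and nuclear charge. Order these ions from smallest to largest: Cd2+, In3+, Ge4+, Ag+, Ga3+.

Ge4+ < Ga3+ < In3+ < Cd2+ < Ag+

Tabulating Z and e⁻: Ge4+ (Z=32, 28 e⁻), Ga3+ (Z=31, 28 e⁻), In3+ (Z=49, 46 e⁻), Cd2+ (Z=48, 46 e⁻), Ag+ (Z=47, 46 e⁻). Ge4+ < Ga3+ (both 28 e⁻, Z=32>31); Ga3+ < In3+ (same group, 1 shell fewer); In3+ < Cd2+ (isoelectronic, higher Z=49 is smaller); Cd2+ < Ag+ (isoelectronic, higher Z=48 is smaller).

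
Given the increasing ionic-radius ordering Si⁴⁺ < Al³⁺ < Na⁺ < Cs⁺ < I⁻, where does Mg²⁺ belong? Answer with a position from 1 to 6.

Work out protons and electrons: Si⁴⁺: 10 e⁻, Z=14, Al³⁺: 10 e⁻, Z=13, Mg²⁺: 10 e⁻, Z=12, Na⁺: 10 e⁻, Z=11, Cs⁺: 54 e⁻, Z=55, I⁻: 54 e⁻, Z=53. Si⁴⁺ < Al³⁺ (both 10 e⁻, Z=14>13); Al³⁺ < Mg²⁺ (both 10 e⁻, Z=13>12); Mg²⁺ < Na⁺ (isoelectronic, higher Z=12 is smaller); Na⁺ < Cs⁺ (same group, period 3 vs 6); Cs⁺ < I⁻ (both 54 e⁻, Z=55>53).
With Mg²⁺ included the full order is Si⁴⁺ < Al³⁺ < Mg²⁺ < Na⁺ < Cs⁺ < I⁻, so it takes position 3.

3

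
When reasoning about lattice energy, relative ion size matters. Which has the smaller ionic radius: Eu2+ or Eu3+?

These are all Eu ions. Removing more electrons (higher positive charge) pulls the remaining electrons in closer, so Eu3+ is smallest and Eu2+ is largest.

Eu3+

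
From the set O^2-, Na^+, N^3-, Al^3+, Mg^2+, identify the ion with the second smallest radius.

Mg^2+

These species are isoelectronic with 10 electrons. The only difference is the number of protons: Al^3+ (Z=13), Mg^2+ (Z=12), Na^+ (Z=11), O^2- (Z=8), N^3- (Z=7). The strongest nuclear pull (Al^3+) gives the smallest ion.
That gives Al^3+ < Mg^2+ < Na^+ < O^2- < N^3-. From the smallest end, number 2 is Mg^2+.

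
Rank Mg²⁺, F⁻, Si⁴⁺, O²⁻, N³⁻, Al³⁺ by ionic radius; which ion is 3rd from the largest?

F⁻

These species are isoelectronic with 10 electrons. The only difference is the number of protons: Si⁴⁺ (Z=14), Al³⁺ (Z=13), Mg²⁺ (Z=12), F⁻ (Z=9), O²⁻ (Z=8), N³⁻ (Z=7). The strongest nuclear pull (Si⁴⁺) gives the smallest ion.
Full ascending order: Si⁴⁺ < Al³⁺ < Mg²⁺ < F⁻ < O²⁻ < N³⁻. Counting from the largest, position 3 is F⁻.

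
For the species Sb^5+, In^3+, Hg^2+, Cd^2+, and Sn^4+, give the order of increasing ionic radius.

Sb^5+ (Z=51, 46 e⁻), Sn^4+ (Z=50, 46 e⁻), In^3+ (Z=49, 46 e⁻), Cd^2+ (Z=48, 46 e⁻), Hg^2+ (Z=80, 78 e⁻). Sb^5+ < Sn^4+ (isoelectronic, higher Z=51 is smaller); Sn^4+ < In^3+ (isoelectronic, higher Z=50 is smaller); In^3+ < Cd^2+ (isoelectronic, higher Z=49 is smaller); Cd^2+ < Hg^2+ (same group, period 5 vs 6).

Sb^5+ < Sn^4+ < In^3+ < Cd^2+ < Hg^2+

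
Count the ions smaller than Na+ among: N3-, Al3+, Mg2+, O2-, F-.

2

All of these have 10 electrons (isoelectronic). With the same electron cloud, the ion with the most protons pulls it in tightest. Nuclear charges: Al3+ (Z=13), Mg2+ (Z=12), Na+ (Z=11), F- (Z=9), O2- (Z=8), N3- (Z=7). Highest Z is smallest.
Overall: Al3+ < Mg2+ < Na+ < F- < O2- < N3-. Na+ has 2 below it and 3 above. That's 2.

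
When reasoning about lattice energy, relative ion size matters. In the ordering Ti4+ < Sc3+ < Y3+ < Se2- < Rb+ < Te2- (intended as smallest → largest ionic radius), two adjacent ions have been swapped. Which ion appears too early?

Se2-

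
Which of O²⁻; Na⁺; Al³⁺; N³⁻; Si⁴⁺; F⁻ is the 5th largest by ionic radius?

All of these have 10 electrons (isoelectronic). With the same electron cloud, the ion with the most protons pulls it in tightest. Nuclear charges: Si⁴⁺ (Z=14), Al³⁺ (Z=13), Na⁺ (Z=11), F⁻ (Z=9), O²⁻ (Z=8), N³⁻ (Z=7). Highest Z is smallest.
So the order is Si⁴⁺ < Al³⁺ < Na⁺ < F⁻ < O²⁻ < N³⁻; the 5th-largest ion is Al³⁺.

Al³⁺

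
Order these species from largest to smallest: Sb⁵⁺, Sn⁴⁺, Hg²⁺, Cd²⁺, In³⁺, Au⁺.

Tabulating Z and e⁻: Sb⁵⁺ has 46 e⁻ (Z=51), Sn⁴⁺ has 46 e⁻ (Z=50), In³⁺ has 46 e⁻ (Z=49), Cd²⁺ has 46 e⁻ (Z=48), Hg²⁺ has 78 e⁻ (Z=80), Au⁺ has 78 e⁻ (Z=79). Sb⁵⁺ < Sn⁴⁺ (both 46 e⁻, Z=51>50); Sn⁴⁺ < In³⁺ (isoelectronic, higher Z=50 is smaller); In³⁺ < Cd²⁺ (both 46 e⁻, Z=49>48); Cd²⁺ < Hg²⁺ (same group, period 5 vs 6); Hg²⁺ < Au⁺ (both 78 e⁻, Z=80>79).

Au⁺ > Hg²⁺ > Cd²⁺ > In³⁺ > Sn⁴⁺ > Sb⁵⁺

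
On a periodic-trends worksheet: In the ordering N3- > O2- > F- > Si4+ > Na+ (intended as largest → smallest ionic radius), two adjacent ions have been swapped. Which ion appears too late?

Compare adjacent ions: they are isoelectronic (10 e⁻) and Si has more protons than Na (14 vs 11), making Si4+ smaller — yet in this decreasing list Si4+ sits before Na+. Nothing else is reversed, so Na+ should move one place to the left.

Na+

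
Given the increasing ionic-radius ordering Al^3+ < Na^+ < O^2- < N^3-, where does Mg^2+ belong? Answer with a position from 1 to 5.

Isoelectronic series (10 e⁻ each). Size is set by nuclear charge: more protons means a smaller ion. Al^3+ (Z=13), Mg^2+ (Z=12), Na^+ (Z=11), O^2- (Z=8), N^3- (Z=7).
Putting Mg^2+ in gives Al^3+ < Mg^2+ < Na^+ < O^2- < N^3-; it lands at slot 2.

2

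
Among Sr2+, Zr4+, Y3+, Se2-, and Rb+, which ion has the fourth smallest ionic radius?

Rb+

All of these have 36 electrons (isoelectronic). With the same electron cloud, the ion with the most protons pulls it in tightest. Nuclear charges: Zr4+ (Z=40), Y3+ (Z=39), Sr2+ (Z=38), Rb+ (Z=37), Se2- (Z=34). Highest Z is smallest.
Full ascending order: Zr4+ < Y3+ < Sr2+ < Rb+ < Se2-. Counting from the smallest, position 4 is Rb+.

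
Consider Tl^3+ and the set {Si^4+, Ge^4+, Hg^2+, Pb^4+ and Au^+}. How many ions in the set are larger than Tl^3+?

First list Z and electron count for each: Si^4+ (Z=14, 10 e⁻), Ge^4+ (Z=32, 28 e⁻), Pb^4+ (Z=82, 78 e⁻), Tl^3+ (Z=81, 78 e⁻), Hg^2+ (Z=80, 78 e⁻), Au^+ (Z=79, 78 e⁻). Si^4+ < Ge^4+ (same group, period 3 vs 4); Ge^4+ < Pb^4+ (same group, period 4 vs 6); Pb^4+ < Tl^3+ (both 78 e⁻, Z=82>81); Tl^3+ < Hg^2+ (both 78 e⁻, Z=81>80); Hg^2+ < Au^+ (isoelectronic, higher Z=80 is smaller).
Placing each against Tl^3+: smaller — Si^4+, Ge^4+, Pb^4+; larger — Hg^2+, Au^+. So 2 are larger.

2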